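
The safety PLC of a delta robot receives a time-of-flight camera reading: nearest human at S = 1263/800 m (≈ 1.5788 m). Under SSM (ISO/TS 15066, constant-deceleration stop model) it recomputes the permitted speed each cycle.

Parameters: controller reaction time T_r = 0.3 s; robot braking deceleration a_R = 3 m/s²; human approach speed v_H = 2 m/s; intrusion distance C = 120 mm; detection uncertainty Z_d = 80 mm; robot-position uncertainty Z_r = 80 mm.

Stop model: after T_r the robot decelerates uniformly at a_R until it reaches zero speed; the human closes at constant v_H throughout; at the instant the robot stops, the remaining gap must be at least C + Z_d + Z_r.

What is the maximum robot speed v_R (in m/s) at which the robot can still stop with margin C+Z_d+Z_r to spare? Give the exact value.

at the boundary: (1/6)·v² + (29/30)·v + (-559/800) = 0
  disc = (29/30)² − 4·(1/6)·(-559/800) = 5041/3600 ; √disc = 71/60
  v_R = (−(29/30) + 71/60) / (2·(1/6)) = 13/20 m/s
check:
T_s = v_R/a_R = (13/20)/3 = 0.2167 s
robot covers v_R·T_r = 0.6500·0.3000 = 0.1950 m before braking
robot under decel: 0.6500²/(2·3.0000) = 0.0704 m
human closes 2.0000·0.5167 = 1.0333 m
C+Z_d+Z_r = 0.1200+0.0800+0.0800 = 0.2800 m
sum ≈ 0.1950+0.0704+1.0333+0.2800 ≈ 1.5788 m = S ✓

v_R_max = 13/20 m/s = 0.6500 m/s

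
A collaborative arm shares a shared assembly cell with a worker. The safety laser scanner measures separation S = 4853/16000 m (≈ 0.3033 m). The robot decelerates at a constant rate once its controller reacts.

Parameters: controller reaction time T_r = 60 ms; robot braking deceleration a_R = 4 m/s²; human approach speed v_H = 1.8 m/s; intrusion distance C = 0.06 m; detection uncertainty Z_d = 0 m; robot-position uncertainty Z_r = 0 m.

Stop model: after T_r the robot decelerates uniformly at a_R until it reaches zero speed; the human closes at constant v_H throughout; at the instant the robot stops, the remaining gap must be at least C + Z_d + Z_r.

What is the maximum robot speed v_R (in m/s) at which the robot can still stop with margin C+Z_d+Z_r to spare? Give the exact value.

v_R_max = 1/4 m/s = 0.2500 m/s

at the boundary: (1/8)·v² + (51/100)·v + (-433/3200) = 0
  disc = (51/100)² − 4·(1/8)·(-433/3200) = 52441/160000 ; √disc = 229/400
  v_R = (−(51/100) + 229/400) / (2·(1/8)) = 1/4 m/s
check:
T_s = v_R/a_R = (1/4)/4 = 0.0625 s
reaction-phase robot travel = 0.2500·0.0600 = 0.0150 m
robot covers 0.2500·0.0625 − ½·4.0000·0.0625² = 0.0078 m while stopping
human over T_r+T_s: 1.8000·(0.0600+0.0625) = 0.2205 m
C+Z_d+Z_r = 0.0600+0.0000+0.0000 = 0.0600 m
sum ≈ 0.0150+0.0078+0.2205+0.0600 ≈ 0.3033 m = S ✓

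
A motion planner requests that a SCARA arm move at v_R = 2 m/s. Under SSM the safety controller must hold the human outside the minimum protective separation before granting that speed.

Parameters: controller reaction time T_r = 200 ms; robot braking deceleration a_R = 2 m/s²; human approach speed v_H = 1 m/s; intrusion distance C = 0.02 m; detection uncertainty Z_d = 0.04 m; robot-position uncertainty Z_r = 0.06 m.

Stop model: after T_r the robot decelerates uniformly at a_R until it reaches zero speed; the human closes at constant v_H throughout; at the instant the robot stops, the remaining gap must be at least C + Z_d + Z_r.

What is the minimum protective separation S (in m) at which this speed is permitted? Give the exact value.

stop time T_s = 2/2 = 1.0000 s
reaction-phase robot travel = 2.0000·0.2000 = 0.4000 m
robot under decel: 2.0000²/(2·2.0000) = 1.0000 m
human over T_r+T_s: 1.0000·(0.2000+1.0000) = 1.2000 m
residual clearance needed = 0.0200+0.0400+0.0600 = 0.1200 m
S_min ≈ 0.4000+1.0000+1.2000+0.1200  ⇒  S_min = 68/25 m

S_min = 68/25 m = 2.7200 m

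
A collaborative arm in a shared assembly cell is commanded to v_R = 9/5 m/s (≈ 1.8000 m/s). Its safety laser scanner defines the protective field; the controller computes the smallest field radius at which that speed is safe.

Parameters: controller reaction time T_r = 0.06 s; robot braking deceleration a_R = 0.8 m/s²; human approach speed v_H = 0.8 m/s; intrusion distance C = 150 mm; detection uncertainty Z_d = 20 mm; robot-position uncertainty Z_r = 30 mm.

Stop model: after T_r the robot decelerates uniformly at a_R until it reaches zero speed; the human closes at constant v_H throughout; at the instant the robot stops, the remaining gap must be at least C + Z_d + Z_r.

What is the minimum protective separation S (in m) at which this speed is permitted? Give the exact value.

T_s = v_R/a_R = (9/5)/(4/5) = 2.2500 s
reaction-phase robot travel = 1.8000·0.0600 = 0.1080 m
braking distance = 1.8000²/(2·0.8000) = 2.0250 m
human over T_r+T_s: 0.8000·(0.0600+2.2500) = 1.8480 m
C+Z_d+Z_r = 0.1500+0.0200+0.0300 = 0.2000 m
S_min ≈ 0.1080+2.0250+1.8480+0.2000  ⇒  S_min = 4181/1000 m

S_min = 4181/1000 m = 4.1810 m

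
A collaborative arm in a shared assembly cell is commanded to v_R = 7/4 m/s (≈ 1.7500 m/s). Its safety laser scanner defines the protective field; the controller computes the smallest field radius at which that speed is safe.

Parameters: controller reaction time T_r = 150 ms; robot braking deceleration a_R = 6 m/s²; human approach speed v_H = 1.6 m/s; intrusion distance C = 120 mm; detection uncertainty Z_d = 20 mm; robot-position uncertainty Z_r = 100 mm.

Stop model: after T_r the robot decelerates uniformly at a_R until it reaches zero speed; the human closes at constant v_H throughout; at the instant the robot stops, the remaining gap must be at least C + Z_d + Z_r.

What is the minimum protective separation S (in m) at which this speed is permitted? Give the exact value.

braking lasts T_s = (7/4)/6 = 0.2917 s
robot in T_r: 1.7500·0.1500 = 0.2625 m
robot covers 1.7500·0.2917 − ½·6.0000·0.2917² = 0.2552 m while stopping
person approaches 1.6000·(0.1500+0.2917) = 0.7067 m
C+Z_d+Z_r = 0.1200+0.0200+0.1000 = 0.2400 m
S_min ≈ 0.2625+0.2552+0.7067+0.2400  ⇒  S_min = 2343/1600 m

S_min = 2343/1600 m = 1.4644 m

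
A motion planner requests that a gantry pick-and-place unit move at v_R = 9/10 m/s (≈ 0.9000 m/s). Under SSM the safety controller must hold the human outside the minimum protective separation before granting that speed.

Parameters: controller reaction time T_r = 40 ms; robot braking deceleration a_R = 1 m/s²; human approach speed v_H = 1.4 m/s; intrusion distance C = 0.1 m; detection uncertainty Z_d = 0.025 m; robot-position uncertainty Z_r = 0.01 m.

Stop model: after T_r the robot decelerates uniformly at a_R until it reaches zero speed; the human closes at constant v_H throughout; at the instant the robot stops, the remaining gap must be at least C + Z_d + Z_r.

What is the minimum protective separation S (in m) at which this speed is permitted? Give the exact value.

stop time T_s = (9/10)/1 = 0.9000 s
robot covers v_R·T_r = 0.9000·0.0400 = 0.0360 m before braking
robot under decel: 0.9000²/(2·1.0000) = 0.4050 m
human over T_r+T_s: 1.4000·(0.0400+0.9000) = 1.3160 m
C+Z_d+Z_r = 0.1000+0.0250+0.0100 = 0.1350 m
S_min ≈ 0.0360+0.4050+1.3160+0.1350  ⇒  S_min = 473/250 m

S_min = 473/250 m = 1.8920 m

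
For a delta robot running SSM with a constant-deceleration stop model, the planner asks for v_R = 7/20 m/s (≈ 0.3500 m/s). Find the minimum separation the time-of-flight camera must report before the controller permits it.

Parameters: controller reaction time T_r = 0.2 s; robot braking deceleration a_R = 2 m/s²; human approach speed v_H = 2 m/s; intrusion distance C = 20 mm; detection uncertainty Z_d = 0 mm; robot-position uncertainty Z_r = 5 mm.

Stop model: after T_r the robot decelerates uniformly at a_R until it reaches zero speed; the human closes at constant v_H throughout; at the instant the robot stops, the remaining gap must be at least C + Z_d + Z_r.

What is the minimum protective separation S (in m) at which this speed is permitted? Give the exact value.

T_s = v_R/a_R = (7/20)/2 = 0.1750 s
robot in T_r: 0.3500·0.2000 = 0.0700 m
robot under decel: 0.3500²/(2·2.0000) = 0.0306 m
human closes 2.0000·0.3750 = 0.7500 m
residual clearance needed = 0.0200+0.0000+0.0050 = 0.0250 m
S_min ≈ 0.0700+0.0306+0.7500+0.0250  ⇒  S_min = 1401/1600 m

S_min = 1401/1600 m = 0.8756 m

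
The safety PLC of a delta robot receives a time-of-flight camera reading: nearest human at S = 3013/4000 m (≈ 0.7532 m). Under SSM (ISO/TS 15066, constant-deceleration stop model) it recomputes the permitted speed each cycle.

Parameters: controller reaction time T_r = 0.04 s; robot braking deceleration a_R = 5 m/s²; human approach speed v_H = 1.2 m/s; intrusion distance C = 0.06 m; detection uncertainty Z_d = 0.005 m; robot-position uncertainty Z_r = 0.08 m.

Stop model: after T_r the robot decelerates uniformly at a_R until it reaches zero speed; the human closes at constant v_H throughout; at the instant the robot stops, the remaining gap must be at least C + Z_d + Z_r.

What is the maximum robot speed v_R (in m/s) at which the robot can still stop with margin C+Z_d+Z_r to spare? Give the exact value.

at the boundary: (1/10)·v² + (7/25)·v + (-2241/4000) = 0
  disc = (7/25)² − 4·(1/10)·(-2241/4000) = 121/400 ; √disc = 11/20
  v_R = (−(7/25) + 11/20) / (2·(1/10)) = 27/20 m/s
check:
stop time T_s = (27/20)/5 = 0.2700 s
robot covers v_R·T_r = 1.3500·0.0400 = 0.0540 m before braking
robot covers 1.3500·0.2700 − ½·5.0000·0.2700² = 0.1822 m while stopping
person approaches 1.2000·(0.0400+0.2700) = 0.3720 m
margins: 0.0600+0.0050+0.0800 = 0.1450 m
sum ≈ 0.0540+0.1822+0.3720+0.1450 ≈ 0.7532 m = S ✓

v_R_max = 27/20 m/s = 1.3500 m/s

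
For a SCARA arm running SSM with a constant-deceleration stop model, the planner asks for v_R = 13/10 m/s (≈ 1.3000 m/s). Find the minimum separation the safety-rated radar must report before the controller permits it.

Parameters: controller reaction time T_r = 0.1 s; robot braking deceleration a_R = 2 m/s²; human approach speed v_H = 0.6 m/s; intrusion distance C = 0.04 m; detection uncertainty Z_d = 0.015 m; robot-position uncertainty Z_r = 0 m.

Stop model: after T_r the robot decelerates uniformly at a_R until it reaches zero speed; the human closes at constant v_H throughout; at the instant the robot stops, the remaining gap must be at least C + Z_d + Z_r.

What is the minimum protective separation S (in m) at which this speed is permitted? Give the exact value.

S_min = 423/400 m = 1.0575 m

stop time T_s = (13/10)/2 = 0.6500 s
robot covers v_R·T_r = 1.3000·0.1000 = 0.1300 m before braking
robot covers 1.3000·0.6500 − ½·2.0000·0.6500² = 0.4225 m while stopping
human closes 0.6000·0.7500 = 0.4500 m
margins: 0.0400+0.0150+0.0000 = 0.0550 m
S_min ≈ 0.1300+0.4225+0.4500+0.0550  ⇒  S_min = 423/400 m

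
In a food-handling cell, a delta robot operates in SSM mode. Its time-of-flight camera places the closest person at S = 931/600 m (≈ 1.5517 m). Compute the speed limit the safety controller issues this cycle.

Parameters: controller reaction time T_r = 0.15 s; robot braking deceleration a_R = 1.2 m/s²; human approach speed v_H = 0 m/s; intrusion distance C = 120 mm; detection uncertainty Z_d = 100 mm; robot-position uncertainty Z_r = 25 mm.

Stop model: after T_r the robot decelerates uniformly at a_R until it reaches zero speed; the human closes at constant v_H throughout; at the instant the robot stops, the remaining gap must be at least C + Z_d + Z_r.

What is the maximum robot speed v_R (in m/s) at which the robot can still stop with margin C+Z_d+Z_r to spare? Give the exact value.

quadratic (5/12)·v² + (3/20)·v + (-98/75) = 0
  disc = (3/20)² − 4·(5/12)·(-98/75) = 7921/3600 ; √disc = 89/60
  v_R = (−(3/20) + 89/60) / (2·(5/12)) = 8/5 m/s
check:
braking lasts T_s = (8/5)/(6/5) = 1.3333 s
reaction-phase robot travel = 1.6000·0.1500 = 0.2400 m
robot covers 1.6000·1.3333 − ½·1.2000·1.3333² = 1.0667 m while stopping
person approaches 0.0000·(0.1500+1.3333) = 0.0000 m
residual clearance needed = 0.1200+0.1000+0.0250 = 0.2450 m
sum ≈ 0.2400+1.0667+0.0000+0.2450 ≈ 1.5517 m = S ✓

v_R_max = 8/5 m/s = 1.6000 m/s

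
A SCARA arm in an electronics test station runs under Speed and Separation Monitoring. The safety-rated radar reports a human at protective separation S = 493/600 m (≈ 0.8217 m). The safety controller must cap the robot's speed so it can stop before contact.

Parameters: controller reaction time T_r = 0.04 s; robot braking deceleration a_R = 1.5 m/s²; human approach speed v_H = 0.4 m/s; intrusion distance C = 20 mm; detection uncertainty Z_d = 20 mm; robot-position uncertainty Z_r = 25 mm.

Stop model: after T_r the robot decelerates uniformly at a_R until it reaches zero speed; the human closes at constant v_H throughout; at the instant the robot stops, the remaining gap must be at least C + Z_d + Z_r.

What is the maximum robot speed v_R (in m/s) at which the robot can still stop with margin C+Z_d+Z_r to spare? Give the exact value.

collect terms ⇒ (1/3)·v_R² + (23/75)·v_R + (-1111/1500) = 0
  disc = (23/75)² − 4·(1/3)·(-1111/1500) = 676/625 ; √disc = 26/25
  v_R = (−(23/75) + 26/25) / (2·(1/3)) = 11/10 m/s
check:
braking lasts T_s = (11/10)/(3/2) = 0.7333 s
robot in T_r: 1.1000·0.0400 = 0.0440 m
braking distance = 1.1000²/(2·1.5000) = 0.4033 m
human over T_r+T_s: 0.4000·(0.0400+0.7333) = 0.3093 m
C+Z_d+Z_r = 0.0200+0.0200+0.0250 = 0.0650 m
sum ≈ 0.0440+0.4033+0.3093+0.0650 ≈ 0.8217 m = S ✓

v_R_max = 11/10 m/s = 1.1000 m/s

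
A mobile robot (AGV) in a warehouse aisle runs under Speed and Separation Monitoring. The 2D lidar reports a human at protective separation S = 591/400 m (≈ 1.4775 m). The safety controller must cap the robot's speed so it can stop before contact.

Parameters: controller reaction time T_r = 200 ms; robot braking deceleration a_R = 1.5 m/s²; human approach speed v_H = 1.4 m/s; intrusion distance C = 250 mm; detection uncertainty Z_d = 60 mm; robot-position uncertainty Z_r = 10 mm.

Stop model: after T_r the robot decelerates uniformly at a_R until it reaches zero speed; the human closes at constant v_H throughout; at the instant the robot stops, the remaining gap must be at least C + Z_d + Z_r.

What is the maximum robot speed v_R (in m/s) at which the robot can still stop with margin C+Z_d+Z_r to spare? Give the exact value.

v_R_max = 13/20 m/s = 0.6500 m/s

quadratic (1/3)·v² + (17/15)·v + (-351/400) = 0
  disc = (17/15)² − 4·(1/3)·(-351/400) = 2209/900 ; √disc = 47/30
  v_R = (−(17/15) + 47/30) / (2·(1/3)) = 13/20 m/s
check:
stop time T_s = (13/20)/(3/2) = 0.4333 s
robot covers v_R·T_r = 0.6500·0.2000 = 0.1300 m before braking
braking distance = 0.6500²/(2·1.5000) = 0.1408 m
human closes 1.4000·0.6333 = 0.8867 m
margins: 0.2500+0.0600+0.0100 = 0.3200 m
sum ≈ 0.1300+0.1408+0.8867+0.3200 ≈ 1.4775 m = S ✓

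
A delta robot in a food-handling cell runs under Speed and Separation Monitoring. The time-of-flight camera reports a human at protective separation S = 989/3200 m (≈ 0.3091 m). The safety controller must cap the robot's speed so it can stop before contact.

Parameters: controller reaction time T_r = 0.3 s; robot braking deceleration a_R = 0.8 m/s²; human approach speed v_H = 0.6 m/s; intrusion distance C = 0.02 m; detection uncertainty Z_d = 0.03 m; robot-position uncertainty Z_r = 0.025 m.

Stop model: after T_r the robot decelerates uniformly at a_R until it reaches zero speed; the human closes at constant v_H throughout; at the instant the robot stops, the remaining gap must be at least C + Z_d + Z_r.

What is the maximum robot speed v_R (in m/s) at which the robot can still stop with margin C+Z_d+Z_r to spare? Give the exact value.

collect terms ⇒ (5/8)·v_R² + (21/20)·v_R + (-173/3200) = 0
  disc = (21/20)² − 4·(5/8)·(-173/3200) = 7921/6400 ; √disc = 89/80
  v_R = (−(21/20) + 89/80) / (2·(5/8)) = 1/20 m/s
check:
T_s = v_R/a_R = (1/20)/(4/5) = 0.0625 s
robot covers v_R·T_r = 0.0500·0.3000 = 0.0150 m before braking
robot under decel: 0.0500²/(2·0.8000) = 0.0016 m
human over T_r+T_s: 0.6000·(0.3000+0.0625) = 0.2175 m
margins: 0.0200+0.0300+0.0250 = 0.0750 m
sum ≈ 0.0150+0.0016+0.2175+0.0750 ≈ 0.3091 m = S ✓

v_R_max = 1/20 m/s = 0.0500 m/s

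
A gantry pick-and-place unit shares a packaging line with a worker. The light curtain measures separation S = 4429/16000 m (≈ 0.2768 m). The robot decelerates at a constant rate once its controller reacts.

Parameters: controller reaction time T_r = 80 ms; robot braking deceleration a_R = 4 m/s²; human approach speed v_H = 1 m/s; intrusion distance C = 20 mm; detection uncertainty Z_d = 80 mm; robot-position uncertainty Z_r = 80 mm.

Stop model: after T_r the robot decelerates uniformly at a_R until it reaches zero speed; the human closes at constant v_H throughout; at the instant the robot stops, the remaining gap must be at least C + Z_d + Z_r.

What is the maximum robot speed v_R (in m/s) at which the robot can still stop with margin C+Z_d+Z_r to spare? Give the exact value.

at the boundary: (1/8)·v² + (33/100)·v + (-269/16000) = 0
  disc = (33/100)² − 4·(1/8)·(-269/16000) = 18769/160000 ; √disc = 137/400
  v_R = (−(33/100) + 137/400) / (2·(1/8)) = 1/20 m/s
check:
T_s = v_R/a_R = (1/20)/4 = 0.0125 s
robot covers v_R·T_r = 0.0500·0.0800 = 0.0040 m before braking
robot covers 0.0500·0.0125 − ½·4.0000·0.0125² = 0.0003 m while stopping
human closes 1.0000·0.0925 = 0.0925 m
margins: 0.0200+0.0800+0.0800 = 0.1800 m
sum ≈ 0.0040+0.0003+0.0925+0.1800 ≈ 0.2768 m = S ✓

v_R_max = 1/20 m/s = 0.0500 m/s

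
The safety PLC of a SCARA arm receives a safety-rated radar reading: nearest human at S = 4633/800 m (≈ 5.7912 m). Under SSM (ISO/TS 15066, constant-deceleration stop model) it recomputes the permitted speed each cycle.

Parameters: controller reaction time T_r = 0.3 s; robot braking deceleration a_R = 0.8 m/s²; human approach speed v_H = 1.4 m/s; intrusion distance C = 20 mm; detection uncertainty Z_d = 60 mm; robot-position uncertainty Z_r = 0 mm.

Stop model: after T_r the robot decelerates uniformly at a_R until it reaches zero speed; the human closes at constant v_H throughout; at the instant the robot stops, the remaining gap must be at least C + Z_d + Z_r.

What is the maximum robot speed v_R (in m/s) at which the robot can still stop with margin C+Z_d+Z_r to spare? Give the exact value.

v_R_max = 17/10 m/s = 1.7000 m/s

quadratic (5/8)·v² + (41/20)·v + (-4233/800) = 0
  disc = (41/20)² − 4·(5/8)·(-4233/800) = 27889/1600 ; √disc = 167/40
  v_R = (−(41/20) + 167/40) / (2·(5/8)) = 17/10 m/s
check:
stop time T_s = (17/10)/(4/5) = 2.1250 s
reaction-phase robot travel = 1.7000·0.3000 = 0.5100 m
robot covers 1.7000·2.1250 − ½·0.8000·2.1250² = 1.8062 m while stopping
human over T_r+T_s: 1.4000·(0.3000+2.1250) = 3.3950 m
residual clearance needed = 0.0200+0.0600+0.0000 = 0.0800 m
sum ≈ 0.5100+1.8062+3.3950+0.0800 ≈ 5.7912 m = S ✓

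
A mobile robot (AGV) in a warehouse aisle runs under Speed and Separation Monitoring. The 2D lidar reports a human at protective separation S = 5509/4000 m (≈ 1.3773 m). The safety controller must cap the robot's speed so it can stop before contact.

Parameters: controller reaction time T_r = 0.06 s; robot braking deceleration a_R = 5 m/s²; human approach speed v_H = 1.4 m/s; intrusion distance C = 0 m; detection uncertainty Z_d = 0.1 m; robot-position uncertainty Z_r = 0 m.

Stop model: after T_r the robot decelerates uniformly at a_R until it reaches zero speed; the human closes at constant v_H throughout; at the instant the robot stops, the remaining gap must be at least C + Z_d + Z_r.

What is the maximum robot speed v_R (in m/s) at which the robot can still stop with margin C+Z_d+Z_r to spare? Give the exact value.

collect terms ⇒ (1/10)·v_R² + (17/50)·v_R + (-4773/4000) = 0
  disc = (17/50)² − 4·(1/10)·(-4773/4000) = 5929/10000 ; √disc = 77/100
  v_R = (−(17/50) + 77/100) / (2·(1/10)) = 43/20 m/s
check:
T_s = v_R/a_R = (43/20)/5 = 0.4300 s
robot covers v_R·T_r = 2.1500·0.0600 = 0.1290 m before braking
robot covers 2.1500·0.4300 − ½·5.0000·0.4300² = 0.4622 m while stopping
human over T_r+T_s: 1.4000·(0.0600+0.4300) = 0.6860 m
C+Z_d+Z_r = 0.0000+0.1000+0.0000 = 0.1000 m
sum ≈ 0.1290+0.4622+0.6860+0.1000 ≈ 1.3773 m = S ✓

v_R_max = 43/20 m/s = 2.1500 m/s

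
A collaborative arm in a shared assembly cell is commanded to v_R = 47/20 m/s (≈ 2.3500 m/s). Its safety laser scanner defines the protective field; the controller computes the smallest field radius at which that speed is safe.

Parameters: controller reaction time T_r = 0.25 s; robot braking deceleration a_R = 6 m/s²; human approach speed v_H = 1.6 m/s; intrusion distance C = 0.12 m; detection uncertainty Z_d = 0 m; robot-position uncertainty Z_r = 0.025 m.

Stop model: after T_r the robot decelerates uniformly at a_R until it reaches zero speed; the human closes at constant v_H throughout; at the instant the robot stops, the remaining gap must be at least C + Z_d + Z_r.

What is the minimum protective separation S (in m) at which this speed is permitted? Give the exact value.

S_min = 3551/1600 m = 2.2194 m

T_s = v_R/a_R = (47/20)/6 = 0.3917 s
robot covers v_R·T_r = 2.3500·0.2500 = 0.5875 m before braking
robot covers 2.3500·0.3917 − ½·6.0000·0.3917² = 0.4602 m while stopping
human over T_r+T_s: 1.6000·(0.2500+0.3917) = 1.0267 m
margins: 0.1200+0.0000+0.0250 = 0.1450 m
S_min ≈ 0.5875+0.4602+1.0267+0.1450  ⇒  S_min = 3551/1600 m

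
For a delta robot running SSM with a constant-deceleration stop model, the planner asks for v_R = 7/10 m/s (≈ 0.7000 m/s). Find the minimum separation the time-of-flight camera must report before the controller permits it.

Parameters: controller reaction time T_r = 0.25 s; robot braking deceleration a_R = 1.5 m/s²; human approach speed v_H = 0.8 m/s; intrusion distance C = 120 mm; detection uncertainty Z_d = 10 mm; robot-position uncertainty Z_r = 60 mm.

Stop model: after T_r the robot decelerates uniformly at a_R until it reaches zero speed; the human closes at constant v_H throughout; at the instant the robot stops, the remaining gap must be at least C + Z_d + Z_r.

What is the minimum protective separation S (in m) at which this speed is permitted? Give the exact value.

S_min = 661/600 m = 1.1017 m

braking lasts T_s = (7/10)/(3/2) = 0.4667 s
robot covers v_R·T_r = 0.7000·0.2500 = 0.1750 m before braking
braking distance = 0.7000²/(2·1.5000) = 0.1633 m
human over T_r+T_s: 0.8000·(0.2500+0.4667) = 0.5733 m
C+Z_d+Z_r = 0.1200+0.0100+0.0600 = 0.1900 m
S_min ≈ 0.1750+0.1633+0.5733+0.1900  ⇒  S_min = 661/600 m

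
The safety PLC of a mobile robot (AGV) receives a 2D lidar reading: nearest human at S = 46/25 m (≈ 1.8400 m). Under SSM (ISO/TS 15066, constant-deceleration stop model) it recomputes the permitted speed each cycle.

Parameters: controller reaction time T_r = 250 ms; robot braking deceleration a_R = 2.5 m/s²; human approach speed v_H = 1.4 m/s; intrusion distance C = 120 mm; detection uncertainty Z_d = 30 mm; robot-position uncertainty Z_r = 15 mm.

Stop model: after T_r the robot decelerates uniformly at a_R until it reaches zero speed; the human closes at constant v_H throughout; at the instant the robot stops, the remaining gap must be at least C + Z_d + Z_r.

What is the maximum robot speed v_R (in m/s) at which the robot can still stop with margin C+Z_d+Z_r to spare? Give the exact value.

v_R_max = 5/4 m/s = 1.2500 m/s

collect terms ⇒ (1/5)·v_R² + (81/100)·v_R + (-53/40) = 0
  disc = (81/100)² − 4·(1/5)·(-53/40) = 17161/10000 ; √disc = 131/100
  v_R = (−(81/100) + 131/100) / (2·(1/5)) = 5/4 m/s
check:
stop time T_s = (5/4)/(5/2) = 0.5000 s
reaction-phase robot travel = 1.2500·0.2500 = 0.3125 m
robot under decel: 1.2500²/(2·2.5000) = 0.3125 m
human over T_r+T_s: 1.4000·(0.2500+0.5000) = 1.0500 m
residual clearance needed = 0.1200+0.0300+0.0150 = 0.1650 m
sum ≈ 0.3125+0.3125+1.0500+0.1650 ≈ 1.8400 m = S ✓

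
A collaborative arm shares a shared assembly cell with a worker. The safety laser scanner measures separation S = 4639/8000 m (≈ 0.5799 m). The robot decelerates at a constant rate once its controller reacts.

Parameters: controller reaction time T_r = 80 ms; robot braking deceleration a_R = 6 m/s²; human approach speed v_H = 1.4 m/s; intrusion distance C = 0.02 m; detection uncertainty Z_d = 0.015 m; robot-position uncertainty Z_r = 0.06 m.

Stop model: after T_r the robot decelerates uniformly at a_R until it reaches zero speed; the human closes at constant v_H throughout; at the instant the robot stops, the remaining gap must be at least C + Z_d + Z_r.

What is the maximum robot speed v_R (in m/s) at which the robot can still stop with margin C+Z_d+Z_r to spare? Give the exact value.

v_R_max = 19/20 m/s = 0.9500 m/s

at the boundary: (1/12)·v² + (47/150)·v + (-2983/8000) = 0
  disc = (47/150)² − 4·(1/12)·(-2983/8000) = 80089/360000 ; √disc = 283/600
  v_R = (−(47/150) + 283/600) / (2·(1/12)) = 19/20 m/s
check:
stop time T_s = (19/20)/6 = 0.1583 s
robot in T_r: 0.9500·0.0800 = 0.0760 m
robot under decel: 0.9500²/(2·6.0000) = 0.0752 m
human closes 1.4000·0.2383 = 0.3337 m
residual clearance needed = 0.0200+0.0150+0.0600 = 0.0950 m
sum ≈ 0.0760+0.0752+0.3337+0.0950 ≈ 0.5799 m = S ✓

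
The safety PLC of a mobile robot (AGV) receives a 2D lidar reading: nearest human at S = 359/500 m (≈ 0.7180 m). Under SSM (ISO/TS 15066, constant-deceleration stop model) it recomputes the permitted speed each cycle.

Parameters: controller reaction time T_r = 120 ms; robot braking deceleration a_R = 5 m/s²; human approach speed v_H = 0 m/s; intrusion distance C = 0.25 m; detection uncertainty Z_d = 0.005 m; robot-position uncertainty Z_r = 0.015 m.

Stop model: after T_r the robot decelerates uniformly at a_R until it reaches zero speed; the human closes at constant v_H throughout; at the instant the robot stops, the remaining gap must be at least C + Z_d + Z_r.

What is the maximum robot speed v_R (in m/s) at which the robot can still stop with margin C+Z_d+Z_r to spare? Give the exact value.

v_R_max = 8/5 m/s = 1.6000 m/s

at the boundary: (1/10)·v² + (3/25)·v + (-56/125) = 0
  disc = (3/25)² − 4·(1/10)·(-56/125) = 121/625 ; √disc = 11/25
  v_R = (−(3/25) + 11/25) / (2·(1/10)) = 8/5 m/s
check:
braking lasts T_s = (8/5)/5 = 0.3200 s
robot in T_r: 1.6000·0.1200 = 0.1920 m
robot under decel: 1.6000²/(2·5.0000) = 0.2560 m
human closes 0.0000·0.4400 = 0.0000 m
margins: 0.2500+0.0050+0.0150 = 0.2700 m
sum ≈ 0.1920+0.2560+0.0000+0.2700 ≈ 0.7180 m = S ✓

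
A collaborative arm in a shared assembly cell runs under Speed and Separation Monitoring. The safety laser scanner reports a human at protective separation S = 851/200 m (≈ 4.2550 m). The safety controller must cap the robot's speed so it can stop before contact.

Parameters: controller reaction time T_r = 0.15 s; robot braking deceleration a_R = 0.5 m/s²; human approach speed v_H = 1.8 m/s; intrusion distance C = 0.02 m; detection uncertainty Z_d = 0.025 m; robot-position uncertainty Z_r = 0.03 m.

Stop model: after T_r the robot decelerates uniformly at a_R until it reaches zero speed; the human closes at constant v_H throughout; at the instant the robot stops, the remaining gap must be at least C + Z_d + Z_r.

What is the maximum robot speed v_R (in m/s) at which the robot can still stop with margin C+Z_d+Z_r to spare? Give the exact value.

at the boundary: (1)·v² + (15/4)·v + (-391/100) = 0
  disc = (15/4)² − 4·(1)·(-391/100) = 11881/400 ; √disc = 109/20
  v_R = (−(15/4) + 109/20) / (2·(1)) = 17/20 m/s
check:
braking lasts T_s = (17/20)/(1/2) = 1.7000 s
reaction-phase robot travel = 0.8500·0.1500 = 0.1275 m
braking distance = 0.8500²/(2·0.5000) = 0.7225 m
human over T_r+T_s: 1.8000·(0.1500+1.7000) = 3.3300 m
C+Z_d+Z_r = 0.0200+0.0250+0.0300 = 0.0750 m
sum ≈ 0.1275+0.7225+3.3300+0.0750 ≈ 4.2550 m = S ✓

v_R_max = 17/20 m/s = 0.8500 m/s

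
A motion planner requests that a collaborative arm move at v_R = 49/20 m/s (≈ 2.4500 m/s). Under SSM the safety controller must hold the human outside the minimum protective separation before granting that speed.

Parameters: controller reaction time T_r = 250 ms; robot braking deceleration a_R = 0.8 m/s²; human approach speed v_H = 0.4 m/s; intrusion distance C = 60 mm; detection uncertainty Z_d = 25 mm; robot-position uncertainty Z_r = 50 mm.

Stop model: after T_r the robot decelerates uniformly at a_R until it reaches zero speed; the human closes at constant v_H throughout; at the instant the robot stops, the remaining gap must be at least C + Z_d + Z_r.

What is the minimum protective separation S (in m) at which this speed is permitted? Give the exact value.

T_s = v_R/a_R = (49/20)/(4/5) = 3.0625 s
robot covers v_R·T_r = 2.4500·0.2500 = 0.6125 m before braking
braking distance = 2.4500²/(2·0.8000) = 3.7516 m
person approaches 0.4000·(0.2500+3.0625) = 1.3250 m
C+Z_d+Z_r = 0.0600+0.0250+0.0500 = 0.1350 m
S_min ≈ 0.6125+3.7516+1.3250+0.1350  ⇒  S_min = 18637/3200 m

S_min = 18637/3200 m = 5.8241 m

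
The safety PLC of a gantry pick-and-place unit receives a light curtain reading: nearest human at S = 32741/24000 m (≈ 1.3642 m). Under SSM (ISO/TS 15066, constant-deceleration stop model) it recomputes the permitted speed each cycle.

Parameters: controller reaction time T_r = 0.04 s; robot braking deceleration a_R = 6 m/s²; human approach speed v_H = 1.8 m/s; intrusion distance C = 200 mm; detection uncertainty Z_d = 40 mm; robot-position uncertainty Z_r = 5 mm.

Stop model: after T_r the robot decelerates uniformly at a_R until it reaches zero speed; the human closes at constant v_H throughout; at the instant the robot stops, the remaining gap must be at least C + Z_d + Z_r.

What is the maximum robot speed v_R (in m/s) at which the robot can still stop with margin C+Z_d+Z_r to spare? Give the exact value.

v_R_max = 41/20 m/s = 2.0500 m/s

at the boundary: (1/12)·v² + (17/50)·v + (-25133/24000) = 0
  disc = (17/50)² − 4·(1/12)·(-25133/24000) = 167281/360000 ; √disc = 409/600
  v_R = (−(17/50) + 409/600) / (2·(1/12)) = 41/20 m/s
check:
braking lasts T_s = (41/20)/6 = 0.3417 s
reaction-phase robot travel = 2.0500·0.0400 = 0.0820 m
robot covers 2.0500·0.3417 − ½·6.0000·0.3417² = 0.3502 m while stopping
person approaches 1.8000·(0.0400+0.3417) = 0.6870 m
residual clearance needed = 0.2000+0.0400+0.0050 = 0.2450 m
sum ≈ 0.0820+0.3502+0.6870+0.2450 ≈ 1.3642 m = S ✓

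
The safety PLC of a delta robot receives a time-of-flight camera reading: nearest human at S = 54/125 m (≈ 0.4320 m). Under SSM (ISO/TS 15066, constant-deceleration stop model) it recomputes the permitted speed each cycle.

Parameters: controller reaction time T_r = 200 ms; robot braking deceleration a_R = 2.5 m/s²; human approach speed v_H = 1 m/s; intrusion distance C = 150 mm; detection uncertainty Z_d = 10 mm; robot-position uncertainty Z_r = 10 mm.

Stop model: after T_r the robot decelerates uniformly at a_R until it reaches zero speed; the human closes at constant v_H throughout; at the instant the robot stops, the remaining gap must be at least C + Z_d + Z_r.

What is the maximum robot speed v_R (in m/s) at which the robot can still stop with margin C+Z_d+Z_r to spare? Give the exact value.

quadratic (1/5)·v² + (3/5)·v + (-31/500) = 0
  disc = (3/5)² − 4·(1/5)·(-31/500) = 256/625 ; √disc = 16/25
  v_R = (−(3/5) + 16/25) / (2·(1/5)) = 1/10 m/s
check:
T_s = v_R/a_R = (1/10)/(5/2) = 0.0400 s
robot in T_r: 0.1000·0.2000 = 0.0200 m
robot under decel: 0.1000²/(2·2.5000) = 0.0020 m
human over T_r+T_s: 1.0000·(0.2000+0.0400) = 0.2400 m
margins: 0.1500+0.0100+0.0100 = 0.1700 m
sum ≈ 0.0200+0.0020+0.2400+0.1700 ≈ 0.4320 m = S ✓

v_R_max = 1/10 m/s = 0.1000 m/s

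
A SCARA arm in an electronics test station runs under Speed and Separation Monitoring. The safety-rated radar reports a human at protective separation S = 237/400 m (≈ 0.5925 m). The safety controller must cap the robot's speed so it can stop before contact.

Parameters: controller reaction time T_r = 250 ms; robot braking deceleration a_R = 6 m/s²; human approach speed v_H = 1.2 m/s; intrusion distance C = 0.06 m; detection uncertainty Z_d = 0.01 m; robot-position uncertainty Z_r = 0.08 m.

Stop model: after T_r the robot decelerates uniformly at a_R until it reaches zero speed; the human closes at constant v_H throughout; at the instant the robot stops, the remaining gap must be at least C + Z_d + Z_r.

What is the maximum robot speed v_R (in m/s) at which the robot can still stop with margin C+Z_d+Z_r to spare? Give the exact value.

v_R_max = 3/10 m/s = 0.3000 m/s

at the boundary: (1/12)·v² + (9/20)·v + (-57/400) = 0
  disc = (9/20)² − 4·(1/12)·(-57/400) = 1/4 ; √disc = 1/2
  v_R = (−(9/20) + 1/2) / (2·(1/12)) = 3/10 m/s
check:
T_s = v_R/a_R = (3/10)/6 = 0.0500 s
robot covers v_R·T_r = 0.3000·0.2500 = 0.0750 m before braking
braking distance = 0.3000²/(2·6.0000) = 0.0075 m
person approaches 1.2000·(0.2500+0.0500) = 0.3600 m
residual clearance needed = 0.0600+0.0100+0.0800 = 0.1500 m
sum ≈ 0.0750+0.0075+0.3600+0.1500 ≈ 0.5925 m = S ✓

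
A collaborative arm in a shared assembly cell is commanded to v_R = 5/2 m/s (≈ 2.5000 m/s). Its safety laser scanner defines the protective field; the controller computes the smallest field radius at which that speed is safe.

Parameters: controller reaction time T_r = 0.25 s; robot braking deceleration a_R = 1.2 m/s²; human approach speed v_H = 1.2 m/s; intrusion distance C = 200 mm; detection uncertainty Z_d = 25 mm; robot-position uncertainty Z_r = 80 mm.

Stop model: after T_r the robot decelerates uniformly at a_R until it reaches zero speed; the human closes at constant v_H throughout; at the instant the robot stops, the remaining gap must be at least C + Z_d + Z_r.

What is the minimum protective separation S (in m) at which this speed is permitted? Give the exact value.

T_s = v_R/a_R = (5/2)/(6/5) = 2.0833 s
robot in T_r: 2.5000·0.2500 = 0.6250 m
robot covers 2.5000·2.0833 − ½·1.2000·2.0833² = 2.6042 m while stopping
human over T_r+T_s: 1.2000·(0.2500+2.0833) = 2.8000 m
margins: 0.2000+0.0250+0.0800 = 0.3050 m
S_min ≈ 0.6250+2.6042+2.8000+0.3050  ⇒  S_min = 7601/1200 m

S_min = 7601/1200 m = 6.3342 m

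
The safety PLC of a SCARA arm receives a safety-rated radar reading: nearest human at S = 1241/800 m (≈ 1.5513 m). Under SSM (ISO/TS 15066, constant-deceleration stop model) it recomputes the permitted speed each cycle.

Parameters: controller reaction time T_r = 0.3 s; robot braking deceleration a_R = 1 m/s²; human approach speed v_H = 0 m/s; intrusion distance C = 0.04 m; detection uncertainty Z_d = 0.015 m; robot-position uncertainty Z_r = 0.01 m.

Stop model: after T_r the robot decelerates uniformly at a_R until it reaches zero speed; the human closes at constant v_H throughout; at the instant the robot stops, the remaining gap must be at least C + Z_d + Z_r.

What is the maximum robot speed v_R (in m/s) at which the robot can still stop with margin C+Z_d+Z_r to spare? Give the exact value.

quadratic (1/2)·v² + (3/10)·v + (-1189/800) = 0
  disc = (3/10)² − 4·(1/2)·(-1189/800) = 49/16 ; √disc = 7/4
  v_R = (−(3/10) + 7/4) / (2·(1/2)) = 29/20 m/s
check:
stop time T_s = (29/20)/1 = 1.4500 s
reaction-phase robot travel = 1.4500·0.3000 = 0.4350 m
robot under decel: 1.4500²/(2·1.0000) = 1.0513 m
person approaches 0.0000·(0.3000+1.4500) = 0.0000 m
margins: 0.0400+0.0150+0.0100 = 0.0650 m
sum ≈ 0.4350+1.0513+0.0000+0.0650 ≈ 1.5513 m = S ✓

v_R_max = 29/20 m/s = 1.4500 m/s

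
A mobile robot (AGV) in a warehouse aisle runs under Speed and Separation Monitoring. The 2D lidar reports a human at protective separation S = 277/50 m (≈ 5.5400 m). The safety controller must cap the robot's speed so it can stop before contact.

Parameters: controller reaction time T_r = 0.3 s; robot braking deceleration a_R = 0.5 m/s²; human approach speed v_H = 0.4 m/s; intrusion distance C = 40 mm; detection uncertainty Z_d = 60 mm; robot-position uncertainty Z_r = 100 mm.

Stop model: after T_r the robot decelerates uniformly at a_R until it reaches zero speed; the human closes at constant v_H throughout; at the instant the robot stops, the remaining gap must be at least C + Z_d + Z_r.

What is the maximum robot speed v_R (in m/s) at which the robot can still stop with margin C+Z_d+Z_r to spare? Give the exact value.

quadratic (1)·v² + (11/10)·v + (-261/50) = 0
  disc = (11/10)² − 4·(1)·(-261/50) = 2209/100 ; √disc = 47/10
  v_R = (−(11/10) + 47/10) / (2·(1)) = 9/5 m/s
check:
braking lasts T_s = (9/5)/(1/2) = 3.6000 s
reaction-phase robot travel = 1.8000·0.3000 = 0.5400 m
braking distance = 1.8000²/(2·0.5000) = 3.2400 m
person approaches 0.4000·(0.3000+3.6000) = 1.5600 m
C+Z_d+Z_r = 0.0400+0.0600+0.1000 = 0.2000 m
sum ≈ 0.5400+3.2400+1.5600+0.2000 ≈ 5.5400 m = S ✓

v_R_max = 9/5 m/s = 1.8000 m/s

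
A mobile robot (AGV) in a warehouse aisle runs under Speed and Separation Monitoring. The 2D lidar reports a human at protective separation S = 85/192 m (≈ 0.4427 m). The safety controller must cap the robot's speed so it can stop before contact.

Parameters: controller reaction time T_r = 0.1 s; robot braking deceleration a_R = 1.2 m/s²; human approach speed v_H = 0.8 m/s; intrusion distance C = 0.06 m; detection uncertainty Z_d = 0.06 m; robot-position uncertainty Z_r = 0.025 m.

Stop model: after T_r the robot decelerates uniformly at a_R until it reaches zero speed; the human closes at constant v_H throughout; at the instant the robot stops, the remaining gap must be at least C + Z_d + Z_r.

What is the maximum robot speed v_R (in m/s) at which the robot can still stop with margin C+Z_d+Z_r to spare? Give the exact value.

v_R_max = 1/4 m/s = 0.2500 m/s

quadratic (5/12)·v² + (23/30)·v + (-209/960) = 0
  disc = (23/30)² − 4·(5/12)·(-209/960) = 1521/1600 ; √disc = 39/40
  v_R = (−(23/30) + 39/40) / (2·(5/12)) = 1/4 m/s
check:
braking lasts T_s = (1/4)/(6/5) = 0.2083 s
robot covers v_R·T_r = 0.2500·0.1000 = 0.0250 m before braking
robot under decel: 0.2500²/(2·1.2000) = 0.0260 m
human over T_r+T_s: 0.8000·(0.1000+0.2083) = 0.2467 m
margins: 0.0600+0.0600+0.0250 = 0.1450 m
sum ≈ 0.0250+0.0260+0.2467+0.1450 ≈ 0.4427 m = S ✓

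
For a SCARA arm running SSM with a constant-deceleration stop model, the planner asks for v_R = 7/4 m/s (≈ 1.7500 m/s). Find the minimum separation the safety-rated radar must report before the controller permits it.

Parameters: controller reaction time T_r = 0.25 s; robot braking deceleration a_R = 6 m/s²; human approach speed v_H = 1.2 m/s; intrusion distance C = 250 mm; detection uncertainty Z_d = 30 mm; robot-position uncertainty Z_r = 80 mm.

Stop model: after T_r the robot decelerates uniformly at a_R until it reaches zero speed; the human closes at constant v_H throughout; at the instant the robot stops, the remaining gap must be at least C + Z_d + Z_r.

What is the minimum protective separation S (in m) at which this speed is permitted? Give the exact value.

S_min = 8173/4800 m = 1.7027 m

braking lasts T_s = (7/4)/6 = 0.2917 s
robot covers v_R·T_r = 1.7500·0.2500 = 0.4375 m before braking
robot under decel: 1.7500²/(2·6.0000) = 0.2552 m
human over T_r+T_s: 1.2000·(0.2500+0.2917) = 0.6500 m
margins: 0.2500+0.0300+0.0800 = 0.3600 m
S_min ≈ 0.4375+0.2552+0.6500+0.3600  ⇒  S_min = 8173/4800 m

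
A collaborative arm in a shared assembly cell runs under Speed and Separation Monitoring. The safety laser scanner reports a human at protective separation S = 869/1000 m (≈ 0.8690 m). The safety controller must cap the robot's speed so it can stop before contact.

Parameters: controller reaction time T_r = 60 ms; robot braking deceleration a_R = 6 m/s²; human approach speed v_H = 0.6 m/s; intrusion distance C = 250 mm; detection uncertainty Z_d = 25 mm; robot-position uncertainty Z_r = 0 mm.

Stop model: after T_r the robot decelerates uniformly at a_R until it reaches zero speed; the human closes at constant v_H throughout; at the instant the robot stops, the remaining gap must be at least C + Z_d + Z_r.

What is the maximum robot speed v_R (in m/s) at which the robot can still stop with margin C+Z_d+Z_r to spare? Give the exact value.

v_R_max = 9/5 m/s = 1.8000 m/s

at the boundary: (1/12)·v² + (4/25)·v + (-279/500) = 0
  disc = (4/25)² − 4·(1/12)·(-279/500) = 529/2500 ; √disc = 23/50
  v_R = (−(4/25) + 23/50) / (2·(1/12)) = 9/5 m/s
check:
stop time T_s = (9/5)/6 = 0.3000 s
reaction-phase robot travel = 1.8000·0.0600 = 0.1080 m
braking distance = 1.8000²/(2·6.0000) = 0.2700 m
human over T_r+T_s: 0.6000·(0.0600+0.3000) = 0.2160 m
margins: 0.2500+0.0250+0.0000 = 0.2750 m
sum ≈ 0.1080+0.2700+0.2160+0.2750 ≈ 0.8690 m = S ✓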